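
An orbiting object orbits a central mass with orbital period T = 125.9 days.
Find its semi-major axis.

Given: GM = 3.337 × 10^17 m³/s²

Convert to SI: T = 125.9 days = 1.08778e+07 s.
Invert Kepler's third law: a = (GM · T² / (4π²))^(1/3).
Substituting T = 1.08778e+07 s and GM = 3.337e+17 m³/s²:
a = (3.337e+17 · (1.08778e+07)² / (4π²))^(1/3) m
a ≈ 1e+10 m = 10 Gm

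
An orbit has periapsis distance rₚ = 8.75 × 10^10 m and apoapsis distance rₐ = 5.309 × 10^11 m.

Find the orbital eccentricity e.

e = (rₐ − rₚ) / (rₐ + rₚ).
e = (5.309e+11 − 8.75e+10) / (5.309e+11 + 8.75e+10) = 4.434e+11 / 6.184e+11 ≈ 0.717.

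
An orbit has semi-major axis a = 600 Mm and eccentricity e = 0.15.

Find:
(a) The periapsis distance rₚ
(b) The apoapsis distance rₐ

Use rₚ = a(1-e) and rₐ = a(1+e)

Convert to SI: a = 600 Mm = 6e+08 m.
(a) rₚ = a(1 − e) = 6e+08 · (1 − 0.15) = 6e+08 · 0.85 ≈ 5.1e+08 m = 510 Mm.
(b) rₐ = a(1 + e) = 6e+08 · (1 + 0.15) = 6e+08 · 1.15 ≈ 6.9e+08 m = 690 Mm.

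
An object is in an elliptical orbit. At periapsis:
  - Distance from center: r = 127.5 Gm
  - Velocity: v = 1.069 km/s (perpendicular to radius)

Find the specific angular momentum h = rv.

Convert to SI: r = 127.5 Gm = 1.275e+11 m; v = 1.069 km/s = 1069 m/s.
With v perpendicular to r, h = r · v.
h = 1.275e+11 · 1069 m²/s ≈ 1.363e+14 m²/s.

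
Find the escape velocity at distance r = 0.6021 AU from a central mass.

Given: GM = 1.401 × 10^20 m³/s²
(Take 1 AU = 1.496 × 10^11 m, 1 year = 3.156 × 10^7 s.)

Convert to SI: r = 0.6021 AU = 9.00742e+10 m.
Escape velocity comes from setting total energy to zero: ½v² − GM/r = 0 ⇒ v_esc = √(2GM / r).
v_esc = √(2 · 1.401e+20 / 9.00742e+10) m/s ≈ 5.577e+04 m/s = 11.77 AU/year.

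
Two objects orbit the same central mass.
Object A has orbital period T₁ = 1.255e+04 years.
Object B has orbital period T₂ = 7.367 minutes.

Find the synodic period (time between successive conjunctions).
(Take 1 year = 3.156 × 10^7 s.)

Convert to SI: T₁ = 1.255e+04 years = 3.96078e+11 s; T₂ = 7.367 minutes = 442.02 s.
T_syn = |T₁ · T₂ / (T₁ − T₂)|.
T_syn = |3.96078e+11 · 442.02 / (3.96078e+11 − 442.02)| s ≈ 442 s = 7.367 minutes.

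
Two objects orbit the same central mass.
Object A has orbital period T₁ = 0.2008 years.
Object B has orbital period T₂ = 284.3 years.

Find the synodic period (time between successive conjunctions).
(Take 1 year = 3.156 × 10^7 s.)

Convert to SI: T₁ = 0.2008 years = 6.33725e+06 s; T₂ = 284.3 years = 8.97251e+09 s.
T_syn = |T₁ · T₂ / (T₁ − T₂)|.
T_syn = |6.33725e+06 · 8.97251e+09 / (6.33725e+06 − 8.97251e+09)| s ≈ 6.342e+06 s = 0.2009 years.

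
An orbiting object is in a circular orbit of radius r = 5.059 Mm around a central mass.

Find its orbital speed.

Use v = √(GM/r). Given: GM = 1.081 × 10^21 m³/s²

Convert to SI: r = 5.059 Mm = 5.059e+06 m.
For a circular orbit, gravity supplies the centripetal force, so v = √(GM / r).
v = √(1.081e+21 / 5.059e+06) m/s ≈ 1.462e+07 m/s = 1.462e+04 km/s.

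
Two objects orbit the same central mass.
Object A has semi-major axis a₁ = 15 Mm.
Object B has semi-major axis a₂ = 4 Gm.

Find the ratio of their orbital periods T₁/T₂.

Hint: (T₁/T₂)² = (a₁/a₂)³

Convert to SI: a₁ = 15 Mm = 1.5e+07 m; a₂ = 4 Gm = 4e+09 m.
From Kepler's third law, (T₁/T₂)² = (a₁/a₂)³, so T₁/T₂ = (a₁/a₂)^(3/2).
a₁/a₂ = 1.5e+07 / 4e+09 = 0.00375.
T₁/T₂ = (0.00375)^(3/2) ≈ 0.0002296.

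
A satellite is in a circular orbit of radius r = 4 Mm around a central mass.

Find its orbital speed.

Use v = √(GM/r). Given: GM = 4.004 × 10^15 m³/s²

Convert to SI: r = 4 Mm = 4e+06 m.
For a circular orbit, gravity supplies the centripetal force, so v = √(GM / r).
v = √(4.004e+15 / 4e+06) m/s ≈ 3.164e+04 m/s = 31.64 km/s.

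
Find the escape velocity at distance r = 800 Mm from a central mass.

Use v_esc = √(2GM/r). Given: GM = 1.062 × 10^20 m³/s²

Convert to SI: r = 800 Mm = 8e+08 m.
Escape velocity comes from setting total energy to zero: ½v² − GM/r = 0 ⇒ v_esc = √(2GM / r).
v_esc = √(2 · 1.062e+20 / 8e+08) m/s ≈ 5.153e+05 m/s = 515.3 km/s.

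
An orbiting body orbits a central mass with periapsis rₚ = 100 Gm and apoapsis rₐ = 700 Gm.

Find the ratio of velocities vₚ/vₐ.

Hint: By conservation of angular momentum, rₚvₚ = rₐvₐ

Convert to SI: rₚ = 100 Gm = 1e+11 m; rₐ = 700 Gm = 7e+11 m.
Conservation of angular momentum gives rₚvₚ = rₐvₐ, so vₚ/vₐ = rₐ/rₚ.
vₚ/vₐ = 7e+11 / 1e+11 ≈ 7.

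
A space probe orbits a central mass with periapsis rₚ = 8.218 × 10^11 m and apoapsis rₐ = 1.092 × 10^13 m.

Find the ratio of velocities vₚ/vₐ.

Conservation of angular momentum gives rₚvₚ = rₐvₐ, so vₚ/vₐ = rₐ/rₚ.
vₚ/vₐ = 1.092e+13 / 8.218e+11 ≈ 13.29.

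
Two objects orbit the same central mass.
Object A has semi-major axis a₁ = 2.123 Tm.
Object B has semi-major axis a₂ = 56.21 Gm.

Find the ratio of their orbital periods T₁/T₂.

Convert to SI: a₁ = 2.123 Tm = 2.123e+12 m; a₂ = 56.21 Gm = 5.621e+10 m.
From Kepler's third law, (T₁/T₂)² = (a₁/a₂)³, so T₁/T₂ = (a₁/a₂)^(3/2).
a₁/a₂ = 2.123e+12 / 5.621e+10 = 37.7691.
T₁/T₂ = (37.7691)^(3/2) ≈ 232.1.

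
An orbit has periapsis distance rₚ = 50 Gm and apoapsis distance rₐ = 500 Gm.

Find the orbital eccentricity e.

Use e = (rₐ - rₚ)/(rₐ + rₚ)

Convert to SI: rₚ = 50 Gm = 5e+10 m; rₐ = 500 Gm = 5e+11 m.
e = (rₐ − rₚ) / (rₐ + rₚ).
e = (5e+11 − 5e+10) / (5e+11 + 5e+10) = 4.5e+11 / 5.5e+11 ≈ 0.8182.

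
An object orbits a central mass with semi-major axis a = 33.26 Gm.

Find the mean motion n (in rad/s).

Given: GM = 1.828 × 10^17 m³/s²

Convert to SI: a = 33.26 Gm = 3.326e+10 m.
n = √(GM / a³).
n = √(1.828e+17 / (3.326e+10)³) rad/s ≈ 7.049e-08 rad/s.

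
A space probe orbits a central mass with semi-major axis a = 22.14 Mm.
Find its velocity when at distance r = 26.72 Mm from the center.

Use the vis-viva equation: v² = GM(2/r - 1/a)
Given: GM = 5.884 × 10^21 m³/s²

Convert to SI: a = 22.14 Mm = 2.214e+07 m; r = 26.72 Mm = 2.672e+07 m.
Vis-viva: v = √(GM · (2/r − 1/a)).
2/r − 1/a = 2/2.672e+07 − 1/2.214e+07 = 2.96832e-08 m⁻¹.
v = √(5.884e+21 · 2.96832e-08) m/s ≈ 1.322e+07 m/s = 1.322e+04 km/s.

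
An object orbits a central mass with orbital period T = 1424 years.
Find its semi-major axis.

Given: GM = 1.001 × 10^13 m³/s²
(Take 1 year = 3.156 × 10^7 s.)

Convert to SI: T = 1424 years = 4.49414e+10 s.
Invert Kepler's third law: a = (GM · T² / (4π²))^(1/3).
Substituting T = 4.49414e+10 s and GM = 1.001e+13 m³/s²:
a = (1.001e+13 · (4.49414e+10)² / (4π²))^(1/3) m
a ≈ 8.001e+10 m = 80.01 Gm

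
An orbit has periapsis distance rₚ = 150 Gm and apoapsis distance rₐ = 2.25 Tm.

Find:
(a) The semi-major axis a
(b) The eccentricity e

Convert to SI: rₚ = 150 Gm = 1.5e+11 m; rₐ = 2.25 Tm = 2.25e+12 m.
(a) a = (rₚ + rₐ) / 2 = (1.5e+11 + 2.25e+12) / 2 ≈ 1.2e+12 m = 1.2 Tm.
(b) e = (rₐ − rₚ) / (rₐ + rₚ) = (2.25e+12 − 1.5e+11) / (2.25e+12 + 1.5e+11) ≈ 0.875.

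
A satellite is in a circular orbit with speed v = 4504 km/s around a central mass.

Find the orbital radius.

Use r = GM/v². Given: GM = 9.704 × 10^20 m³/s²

Convert to SI: v = 4504 km/s = 4.504e+06 m/s.
For a circular orbit, v² = GM / r, so r = GM / v².
r = 9.704e+20 / (4.504e+06)² m ≈ 4.784e+07 m = 47.84 Mm.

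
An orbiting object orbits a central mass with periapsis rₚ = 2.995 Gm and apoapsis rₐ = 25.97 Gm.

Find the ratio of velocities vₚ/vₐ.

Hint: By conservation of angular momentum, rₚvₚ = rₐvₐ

Convert to SI: rₚ = 2.995 Gm = 2.995e+09 m; rₐ = 25.97 Gm = 2.597e+10 m.
Conservation of angular momentum gives rₚvₚ = rₐvₐ, so vₚ/vₐ = rₐ/rₚ.
vₚ/vₐ = 2.597e+10 / 2.995e+09 ≈ 8.671.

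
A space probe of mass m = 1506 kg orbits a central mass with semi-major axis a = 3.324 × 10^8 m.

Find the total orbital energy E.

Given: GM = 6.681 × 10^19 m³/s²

E = −GMm / (2a).
E = −6.681e+19 · 1506 / (2 · 3.324e+08) J ≈ -1.513e+14 J = -151.3 TJ.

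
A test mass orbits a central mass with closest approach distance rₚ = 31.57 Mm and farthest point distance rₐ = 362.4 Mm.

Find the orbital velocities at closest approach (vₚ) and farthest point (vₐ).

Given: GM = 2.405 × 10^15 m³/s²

Convert to SI: rₚ = 31.57 Mm = 3.157e+07 m; rₐ = 362.4 Mm = 3.624e+08 m.
Use the vis-viva equation v² = GM(2/r − 1/a) with a = (rₚ + rₐ)/2 = (3.157e+07 + 3.624e+08)/2 = 1.96985e+08 m.
vₚ = √(GM · (2/rₚ − 1/a)) = √(2.405e+15 · (2/3.157e+07 − 1/1.96985e+08)) m/s ≈ 1.184e+04 m/s = 11.84 km/s.
vₐ = √(GM · (2/rₐ − 1/a)) = √(2.405e+15 · (2/3.624e+08 − 1/1.96985e+08)) m/s ≈ 1031 m/s = 1.031 km/s.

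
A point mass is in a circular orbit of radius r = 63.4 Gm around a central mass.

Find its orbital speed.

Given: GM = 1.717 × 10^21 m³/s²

Convert to SI: r = 63.4 Gm = 6.34e+10 m.
For a circular orbit, gravity supplies the centripetal force, so v = √(GM / r).
v = √(1.717e+21 / 6.34e+10) m/s ≈ 1.646e+05 m/s = 164.6 km/s.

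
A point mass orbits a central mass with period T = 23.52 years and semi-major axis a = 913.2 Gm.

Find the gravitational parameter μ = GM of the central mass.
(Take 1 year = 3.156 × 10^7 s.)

Convert to SI: T = 23.52 years = 7.42291e+08 s; a = 913.2 Gm = 9.132e+11 m.
GM = 4π² · a³ / T².
GM = 4π² · (9.132e+11)³ / (7.42291e+08)² m³/s² ≈ 5.456e+19 m³/s² = 5.456 × 10^19 m³/s².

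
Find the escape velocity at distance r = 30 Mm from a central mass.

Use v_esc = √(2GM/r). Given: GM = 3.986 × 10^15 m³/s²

Convert to SI: r = 30 Mm = 3e+07 m.
Escape velocity comes from setting total energy to zero: ½v² − GM/r = 0 ⇒ v_esc = √(2GM / r).
v_esc = √(2 · 3.986e+15 / 3e+07) m/s ≈ 1.63e+04 m/s = 16.3 km/s.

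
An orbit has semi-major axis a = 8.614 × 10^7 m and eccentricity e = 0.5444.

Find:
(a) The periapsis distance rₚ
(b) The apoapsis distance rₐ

(a) rₚ = a(1 − e) = 8.614e+07 · (1 − 0.5444) = 8.614e+07 · 0.4556 ≈ 3.925e+07 m = 3.925 × 10^7 m.
(b) rₐ = a(1 + e) = 8.614e+07 · (1 + 0.5444) = 8.614e+07 · 1.5444 ≈ 1.33e+08 m = 1.33 × 10^8 m.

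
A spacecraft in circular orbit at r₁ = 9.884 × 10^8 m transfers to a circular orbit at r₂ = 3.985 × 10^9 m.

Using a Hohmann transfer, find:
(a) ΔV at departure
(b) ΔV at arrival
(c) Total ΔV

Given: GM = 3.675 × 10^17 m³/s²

Transfer semi-major axis: a_t = (r₁ + r₂)/2 = (9.884e+08 + 3.985e+09)/2 = 2.4867e+09 m.
Circular speeds: v₁ = √(GM/r₁) = 19282.5 m/s, v₂ = √(GM/r₂) = 9603.17 m/s.
Transfer speeds (vis-viva v² = GM(2/r − 1/a_t)): v₁ᵗ = 24409.8 m/s, v₂ᵗ = 6054.37 m/s.
(a) ΔV₁ = |v₁ᵗ − v₁| ≈ 5127 m/s = 5.127 km/s.
(b) ΔV₂ = |v₂ − v₂ᵗ| ≈ 3549 m/s = 3.549 km/s.
(c) ΔV_total = ΔV₁ + ΔV₂ ≈ 8676 m/s = 8.676 km/s.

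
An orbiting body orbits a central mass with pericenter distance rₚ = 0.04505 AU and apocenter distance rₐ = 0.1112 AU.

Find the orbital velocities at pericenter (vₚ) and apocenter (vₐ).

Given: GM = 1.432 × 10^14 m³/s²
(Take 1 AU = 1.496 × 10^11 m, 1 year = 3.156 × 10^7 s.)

Convert to SI: rₚ = 0.04505 AU = 6.73948e+09 m; rₐ = 0.1112 AU = 1.66355e+10 m.
Use the vis-viva equation v² = GM(2/r − 1/a) with a = (rₚ + rₐ)/2 = (6.73948e+09 + 1.66355e+10)/2 = 1.16875e+10 m.
vₚ = √(GM · (2/rₚ − 1/a)) = √(1.432e+14 · (2/6.73948e+09 − 1/1.16875e+10)) m/s ≈ 173.9 m/s = 0.03669 AU/year.
vₐ = √(GM · (2/rₐ − 1/a)) = √(1.432e+14 · (2/1.66355e+10 − 1/1.16875e+10)) m/s ≈ 70.45 m/s = 0.01486 AU/year.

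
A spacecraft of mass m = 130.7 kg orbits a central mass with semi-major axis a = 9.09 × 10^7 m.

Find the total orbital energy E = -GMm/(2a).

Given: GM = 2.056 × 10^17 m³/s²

E = −GMm / (2a).
E = −2.056e+17 · 130.7 / (2 · 9.09e+07) J ≈ -1.478e+11 J = -147.8 GJ.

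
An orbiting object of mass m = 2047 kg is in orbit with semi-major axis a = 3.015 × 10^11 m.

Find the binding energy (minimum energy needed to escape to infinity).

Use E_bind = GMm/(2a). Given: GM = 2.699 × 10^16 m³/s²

Total orbital energy is E = −GMm/(2a); binding energy is E_bind = −E = GMm/(2a).
E_bind = 2.699e+16 · 2047 / (2 · 3.015e+11) J ≈ 9.162e+07 J = 91.62 MJ.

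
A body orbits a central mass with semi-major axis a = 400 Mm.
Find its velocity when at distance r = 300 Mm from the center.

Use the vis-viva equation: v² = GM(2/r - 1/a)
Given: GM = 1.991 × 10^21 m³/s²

Convert to SI: a = 400 Mm = 4e+08 m; r = 300 Mm = 3e+08 m.
Vis-viva: v = √(GM · (2/r − 1/a)).
2/r − 1/a = 2/3e+08 − 1/4e+08 = 4.16667e-09 m⁻¹.
v = √(1.991e+21 · 4.16667e-09) m/s ≈ 2.88e+06 m/s = 2880 km/s.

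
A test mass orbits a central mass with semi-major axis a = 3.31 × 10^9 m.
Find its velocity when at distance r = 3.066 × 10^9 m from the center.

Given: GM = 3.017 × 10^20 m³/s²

Vis-viva: v = √(GM · (2/r − 1/a)).
2/r − 1/a = 2/3.066e+09 − 1/3.31e+09 = 3.50201e-10 m⁻¹.
v = √(3.017e+20 · 3.50201e-10) m/s ≈ 3.25e+05 m/s = 325 km/s.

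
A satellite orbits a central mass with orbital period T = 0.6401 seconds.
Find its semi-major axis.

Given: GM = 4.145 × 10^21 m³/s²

Invert Kepler's third law: a = (GM · T² / (4π²))^(1/3).
Substituting T = 0.6401 s and GM = 4.145e+21 m³/s²:
a = (4.145e+21 · (0.6401)² / (4π²))^(1/3) m
a ≈ 3.504e+06 m = 3.504 Mm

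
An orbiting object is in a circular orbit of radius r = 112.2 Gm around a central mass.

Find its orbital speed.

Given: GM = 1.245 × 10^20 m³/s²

Convert to SI: r = 112.2 Gm = 1.122e+11 m.
For a circular orbit, gravity supplies the centripetal force, so v = √(GM / r).
v = √(1.245e+20 / 1.122e+11) m/s ≈ 3.331e+04 m/s = 33.31 km/s.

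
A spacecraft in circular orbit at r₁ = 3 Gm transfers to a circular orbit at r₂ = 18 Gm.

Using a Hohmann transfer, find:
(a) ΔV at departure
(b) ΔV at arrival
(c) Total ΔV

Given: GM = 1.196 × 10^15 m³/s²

Convert to SI: r₁ = 3 Gm = 3e+09 m; r₂ = 18 Gm = 1.8e+10 m.
Transfer semi-major axis: a_t = (r₁ + r₂)/2 = (3e+09 + 1.8e+10)/2 = 1.05e+10 m.
Circular speeds: v₁ = √(GM/r₁) = 631.401 m/s, v₂ = √(GM/r₂) = 257.768 m/s.
Transfer speeds (vis-viva v² = GM(2/r − 1/a_t)): v₁ᵗ = 826.697 m/s, v₂ᵗ = 137.783 m/s.
(a) ΔV₁ = |v₁ᵗ − v₁| ≈ 195.3 m/s = 195.3 m/s.
(b) ΔV₂ = |v₂ − v₂ᵗ| ≈ 120 m/s = 120 m/s.
(c) ΔV_total = ΔV₁ + ΔV₂ ≈ 315.3 m/s = 315.3 m/s.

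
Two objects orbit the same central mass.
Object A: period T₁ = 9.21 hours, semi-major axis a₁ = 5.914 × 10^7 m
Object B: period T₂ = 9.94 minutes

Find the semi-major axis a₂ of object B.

Convert to SI: T₁ = 9.21 hours = 33156 s; T₂ = 9.94 minutes = 596.4 s.
Kepler's third law: (T₁/T₂)² = (a₁/a₂)³ ⇒ a₂ = a₁ · (T₂/T₁)^(2/3).
T₂/T₁ = 596.4 / 33156 = 0.0179877.
a₂ = 5.914e+07 · (0.0179877)^(2/3) m ≈ 4.06e+06 m = 4.06 × 10^6 m.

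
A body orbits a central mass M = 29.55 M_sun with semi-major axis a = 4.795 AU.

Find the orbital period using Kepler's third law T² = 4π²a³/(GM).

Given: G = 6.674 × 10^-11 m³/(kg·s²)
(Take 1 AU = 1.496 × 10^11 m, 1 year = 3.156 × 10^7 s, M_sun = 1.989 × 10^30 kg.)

Convert to SI: a = 4.795 AU = 7.17332e+11 m; M = 29.55 M_sun = 5.87749e+31 kg.
GM = G · M = 6.674e-11 · 5.87749e+31 = 3.92264e+21 m³/s².
Kepler's third law: T = 2π √(a³ / GM).
Substituting a = 7.17332e+11 m and GM = 3.92264e+21 m³/s²:
T = 2π √((7.17332e+11)³ / 3.92264e+21) s
T ≈ 6.095e+07 s = 1.931 years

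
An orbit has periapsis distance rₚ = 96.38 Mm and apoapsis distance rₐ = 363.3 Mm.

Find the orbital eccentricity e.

Convert to SI: rₚ = 96.38 Mm = 9.638e+07 m; rₐ = 363.3 Mm = 3.633e+08 m.
e = (rₐ − rₚ) / (rₐ + rₚ).
e = (3.633e+08 − 9.638e+07) / (3.633e+08 + 9.638e+07) = 2.6692e+08 / 4.5968e+08 ≈ 0.5807.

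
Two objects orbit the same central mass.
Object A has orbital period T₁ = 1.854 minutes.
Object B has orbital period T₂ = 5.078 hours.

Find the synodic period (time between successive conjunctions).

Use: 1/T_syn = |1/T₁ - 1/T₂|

Convert to SI: T₁ = 1.854 minutes = 111.24 s; T₂ = 5.078 hours = 18280.8 s.
T_syn = |T₁ · T₂ / (T₁ − T₂)|.
T_syn = |111.24 · 18280.8 / (111.24 − 18280.8)| s ≈ 111.9 s = 1.865 minutes.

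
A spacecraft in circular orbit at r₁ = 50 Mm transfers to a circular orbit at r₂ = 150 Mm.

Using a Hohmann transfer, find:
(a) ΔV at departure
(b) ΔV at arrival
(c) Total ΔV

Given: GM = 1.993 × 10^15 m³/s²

Convert to SI: r₁ = 50 Mm = 5e+07 m; r₂ = 150 Mm = 1.5e+08 m.
Transfer semi-major axis: a_t = (r₁ + r₂)/2 = (5e+07 + 1.5e+08)/2 = 1e+08 m.
Circular speeds: v₁ = √(GM/r₁) = 6313.48 m/s, v₂ = √(GM/r₂) = 3645.09 m/s.
Transfer speeds (vis-viva v² = GM(2/r − 1/a_t)): v₁ᵗ = 7732.4 m/s, v₂ᵗ = 2577.47 m/s.
(a) ΔV₁ = |v₁ᵗ − v₁| ≈ 1419 m/s = 1.419 km/s.
(b) ΔV₂ = |v₂ − v₂ᵗ| ≈ 1068 m/s = 1.068 km/s.
(c) ΔV_total = ΔV₁ + ΔV₂ ≈ 2487 m/s = 2.487 km/s.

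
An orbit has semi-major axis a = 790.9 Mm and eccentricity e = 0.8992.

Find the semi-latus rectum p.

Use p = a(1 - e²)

Convert to SI: a = 790.9 Mm = 7.909e+08 m.
p = a (1 − e²).
p = 7.909e+08 · (1 − (0.8992)²) = 7.909e+08 · 0.191439 ≈ 1.514e+08 m = 151.4 Mm.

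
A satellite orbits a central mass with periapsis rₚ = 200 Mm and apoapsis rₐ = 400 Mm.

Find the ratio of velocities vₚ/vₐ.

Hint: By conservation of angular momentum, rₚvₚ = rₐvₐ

Convert to SI: rₚ = 200 Mm = 2e+08 m; rₐ = 400 Mm = 4e+08 m.
Conservation of angular momentum gives rₚvₚ = rₐvₐ, so vₚ/vₐ = rₐ/rₚ.
vₚ/vₐ = 4e+08 / 2e+08 ≈ 2.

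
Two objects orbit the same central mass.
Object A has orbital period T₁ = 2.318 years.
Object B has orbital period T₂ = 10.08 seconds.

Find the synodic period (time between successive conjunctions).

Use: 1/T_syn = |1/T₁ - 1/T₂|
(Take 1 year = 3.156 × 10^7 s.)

Convert to SI: T₁ = 2.318 years = 7.31561e+07 s.
T_syn = |T₁ · T₂ / (T₁ − T₂)|.
T_syn = |7.31561e+07 · 10.08 / (7.31561e+07 − 10.08)| s ≈ 10.08 s = 10.08 seconds.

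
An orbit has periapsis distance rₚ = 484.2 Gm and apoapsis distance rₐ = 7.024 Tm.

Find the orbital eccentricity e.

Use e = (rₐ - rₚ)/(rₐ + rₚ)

Convert to SI: rₚ = 484.2 Gm = 4.842e+11 m; rₐ = 7.024 Tm = 7.024e+12 m.
e = (rₐ − rₚ) / (rₐ + rₚ).
e = (7.024e+12 − 4.842e+11) / (7.024e+12 + 4.842e+11) = 6.5398e+12 / 7.5082e+12 ≈ 0.871.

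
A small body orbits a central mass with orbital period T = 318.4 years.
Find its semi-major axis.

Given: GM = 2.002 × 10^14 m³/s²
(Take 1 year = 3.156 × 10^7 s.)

Convert to SI: T = 318.4 years = 1.00487e+10 s.
Invert Kepler's third law: a = (GM · T² / (4π²))^(1/3).
Substituting T = 1.00487e+10 s and GM = 2.002e+14 m³/s²:
a = (2.002e+14 · (1.00487e+10)² / (4π²))^(1/3) m
a ≈ 8e+10 m = 80 Gm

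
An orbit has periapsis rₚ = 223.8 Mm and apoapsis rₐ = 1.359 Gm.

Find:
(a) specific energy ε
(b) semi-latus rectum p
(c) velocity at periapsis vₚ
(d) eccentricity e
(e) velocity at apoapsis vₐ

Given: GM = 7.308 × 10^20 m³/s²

Convert to SI: rₚ = 223.8 Mm = 2.238e+08 m; rₐ = 1.359 Gm = 1.359e+09 m.
(a) With a = (rₚ + rₐ)/2 = 7.914e+08 m, ε = −GM/(2a) = −7.308e+20/(2 · 7.914e+08) J/kg ≈ -4.617e+11 J/kg
(b) From a = (rₚ + rₐ)/2 = 7.914e+08 m and e = (rₐ − rₚ)/(rₐ + rₚ) = 0.71721, p = a(1 − e²) = 7.914e+08 · (1 − (0.71721)²) ≈ 3.843e+08 m
(c) With a = (rₚ + rₐ)/2 = 7.914e+08 m, vₚ = √(GM (2/rₚ − 1/a)) = √(7.308e+20 · (2/2.238e+08 − 1/7.914e+08)) m/s ≈ 2.368e+06 m/s
(d) e = (rₐ − rₚ)/(rₐ + rₚ) = (1.359e+09 − 2.238e+08)/(1.359e+09 + 2.238e+08) ≈ 0.7172
(e) With a = (rₚ + rₐ)/2 = 7.914e+08 m, vₐ = √(GM (2/rₐ − 1/a)) = √(7.308e+20 · (2/1.359e+09 − 1/7.914e+08)) m/s ≈ 3.9e+05 m/s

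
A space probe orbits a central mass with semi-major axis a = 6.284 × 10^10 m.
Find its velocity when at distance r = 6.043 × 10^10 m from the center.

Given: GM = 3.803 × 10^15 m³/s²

Vis-viva: v = √(GM · (2/r − 1/a)).
2/r − 1/a = 2/6.043e+10 − 1/6.284e+10 = 1.71827e-11 m⁻¹.
v = √(3.803e+15 · 1.71827e-11) m/s ≈ 255.6 m/s = 255.6 m/s.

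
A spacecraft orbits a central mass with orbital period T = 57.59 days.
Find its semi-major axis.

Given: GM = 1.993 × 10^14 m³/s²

Convert to SI: T = 57.59 days = 4.97578e+06 s.
Invert Kepler's third law: a = (GM · T² / (4π²))^(1/3).
Substituting T = 4.97578e+06 s and GM = 1.993e+14 m³/s²:
a = (1.993e+14 · (4.97578e+06)² / (4π²))^(1/3) m
a ≈ 5e+08 m = 500 Mm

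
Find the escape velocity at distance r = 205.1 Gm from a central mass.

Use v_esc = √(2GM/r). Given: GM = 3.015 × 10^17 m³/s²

Convert to SI: r = 205.1 Gm = 2.051e+11 m.
Escape velocity comes from setting total energy to zero: ½v² − GM/r = 0 ⇒ v_esc = √(2GM / r).
v_esc = √(2 · 3.015e+17 / 2.051e+11) m/s ≈ 1715 m/s = 1.715 km/s.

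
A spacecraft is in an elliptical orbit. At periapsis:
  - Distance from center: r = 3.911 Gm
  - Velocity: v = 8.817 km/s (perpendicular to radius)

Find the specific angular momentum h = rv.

Convert to SI: r = 3.911 Gm = 3.911e+09 m; v = 8.817 km/s = 8817 m/s.
With v perpendicular to r, h = r · v.
h = 3.911e+09 · 8817 m²/s ≈ 3.448e+13 m²/s.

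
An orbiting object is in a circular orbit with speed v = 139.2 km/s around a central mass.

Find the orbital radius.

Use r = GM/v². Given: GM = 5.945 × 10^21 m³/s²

Convert to SI: v = 139.2 km/s = 139200 m/s.
For a circular orbit, v² = GM / r, so r = GM / v².
r = 5.945e+21 / (139200)² m ≈ 3.068e+11 m = 306.8 Gm.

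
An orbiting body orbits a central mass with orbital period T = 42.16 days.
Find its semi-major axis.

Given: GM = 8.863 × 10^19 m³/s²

Convert to SI: T = 42.16 days = 3.64262e+06 s.
Invert Kepler's third law: a = (GM · T² / (4π²))^(1/3).
Substituting T = 3.64262e+06 s and GM = 8.863e+19 m³/s²:
a = (8.863e+19 · (3.64262e+06)² / (4π²))^(1/3) m
a ≈ 3.1e+10 m = 3.1 × 10^10 m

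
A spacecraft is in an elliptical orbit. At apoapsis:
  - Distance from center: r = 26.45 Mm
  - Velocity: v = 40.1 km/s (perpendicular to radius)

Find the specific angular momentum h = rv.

Convert to SI: r = 26.45 Mm = 2.645e+07 m; v = 40.1 km/s = 40100 m/s.
With v perpendicular to r, h = r · v.
h = 2.645e+07 · 40100 m²/s ≈ 1.061e+12 m²/s.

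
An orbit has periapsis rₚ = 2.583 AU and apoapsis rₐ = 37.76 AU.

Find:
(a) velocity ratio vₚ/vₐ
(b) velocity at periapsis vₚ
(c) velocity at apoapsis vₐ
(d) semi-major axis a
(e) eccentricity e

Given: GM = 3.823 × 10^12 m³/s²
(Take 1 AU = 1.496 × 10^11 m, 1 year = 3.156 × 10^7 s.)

Convert to SI: rₚ = 2.583 AU = 3.86417e+11 m; rₐ = 37.76 AU = 5.6489e+12 m.
(a) Conservation of angular momentum (rₚvₚ = rₐvₐ) gives vₚ/vₐ = rₐ/rₚ = 5.6489e+12/3.86417e+11 ≈ 14.62
(b) With a = (rₚ + rₐ)/2 = 3.01766e+12 m, vₚ = √(GM (2/rₚ − 1/a)) = √(3.823e+12 · (2/3.86417e+11 − 1/3.01766e+12)) m/s ≈ 4.303 m/s
(c) With a = (rₚ + rₐ)/2 = 3.01766e+12 m, vₐ = √(GM (2/rₐ − 1/a)) = √(3.823e+12 · (2/5.6489e+12 − 1/3.01766e+12)) m/s ≈ 0.2944 m/s
(d) a = (rₚ + rₐ)/2 = (3.86417e+11 + 5.6489e+12)/2 ≈ 3.018e+12 m
(e) e = (rₐ − rₚ)/(rₐ + rₚ) = (5.6489e+12 − 3.86417e+11)/(5.6489e+12 + 3.86417e+11) ≈ 0.8719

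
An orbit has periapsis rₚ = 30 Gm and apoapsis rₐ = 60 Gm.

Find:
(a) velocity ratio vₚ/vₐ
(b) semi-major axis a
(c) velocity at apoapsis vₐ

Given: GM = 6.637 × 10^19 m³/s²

Convert to SI: rₚ = 30 Gm = 3e+10 m; rₐ = 60 Gm = 6e+10 m.
(a) Conservation of angular momentum (rₚvₚ = rₐvₐ) gives vₚ/vₐ = rₐ/rₚ = 6e+10/3e+10 ≈ 2
(b) a = (rₚ + rₐ)/2 = (3e+10 + 6e+10)/2 ≈ 4.5e+10 m
(c) With a = (rₚ + rₐ)/2 = 4.5e+10 m, vₐ = √(GM (2/rₐ − 1/a)) = √(6.637e+19 · (2/6e+10 − 1/4.5e+10)) m/s ≈ 2.716e+04 m/s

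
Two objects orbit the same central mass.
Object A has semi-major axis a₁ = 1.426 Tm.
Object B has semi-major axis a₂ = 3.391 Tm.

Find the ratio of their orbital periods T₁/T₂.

Convert to SI: a₁ = 1.426 Tm = 1.426e+12 m; a₂ = 3.391 Tm = 3.391e+12 m.
From Kepler's third law, (T₁/T₂)² = (a₁/a₂)³, so T₁/T₂ = (a₁/a₂)^(3/2).
a₁/a₂ = 1.426e+12 / 3.391e+12 = 0.420525.
T₁/T₂ = (0.420525)^(3/2) ≈ 0.2727.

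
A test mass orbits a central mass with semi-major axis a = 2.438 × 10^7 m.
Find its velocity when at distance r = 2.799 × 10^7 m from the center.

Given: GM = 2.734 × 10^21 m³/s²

Vis-viva: v = √(GM · (2/r − 1/a)).
2/r − 1/a = 2/2.799e+07 − 1/2.438e+07 = 3.04369e-08 m⁻¹.
v = √(2.734e+21 · 3.04369e-08) m/s ≈ 9.122e+06 m/s = 9122 km/s.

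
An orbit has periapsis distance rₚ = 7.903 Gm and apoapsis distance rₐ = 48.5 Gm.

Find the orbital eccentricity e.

Convert to SI: rₚ = 7.903 Gm = 7.903e+09 m; rₐ = 48.5 Gm = 4.85e+10 m.
e = (rₐ − rₚ) / (rₐ + rₚ).
e = (4.85e+10 − 7.903e+09) / (4.85e+10 + 7.903e+09) = 4.0597e+10 / 5.6403e+10 ≈ 0.7198.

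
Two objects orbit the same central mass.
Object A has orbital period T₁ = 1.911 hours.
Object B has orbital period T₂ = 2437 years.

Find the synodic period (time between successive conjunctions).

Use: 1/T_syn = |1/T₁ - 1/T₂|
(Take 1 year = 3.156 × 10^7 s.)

Convert to SI: T₁ = 1.911 hours = 6879.6 s; T₂ = 2437 years = 7.69117e+10 s.
T_syn = |T₁ · T₂ / (T₁ − T₂)|.
T_syn = |6879.6 · 7.69117e+10 / (6879.6 − 7.69117e+10)| s ≈ 6880 s = 1.911 hours.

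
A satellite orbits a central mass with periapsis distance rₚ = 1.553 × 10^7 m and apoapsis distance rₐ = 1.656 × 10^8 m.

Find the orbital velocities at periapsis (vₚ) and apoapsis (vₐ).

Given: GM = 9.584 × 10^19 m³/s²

Use the vis-viva equation v² = GM(2/r − 1/a) with a = (rₚ + rₐ)/2 = (1.553e+07 + 1.656e+08)/2 = 9.0565e+07 m.
vₚ = √(GM · (2/rₚ − 1/a)) = √(9.584e+19 · (2/1.553e+07 − 1/9.0565e+07)) m/s ≈ 3.359e+06 m/s = 3359 km/s.
vₐ = √(GM · (2/rₐ − 1/a)) = √(9.584e+19 · (2/1.656e+08 − 1/9.0565e+07)) m/s ≈ 3.15e+05 m/s = 315 km/s.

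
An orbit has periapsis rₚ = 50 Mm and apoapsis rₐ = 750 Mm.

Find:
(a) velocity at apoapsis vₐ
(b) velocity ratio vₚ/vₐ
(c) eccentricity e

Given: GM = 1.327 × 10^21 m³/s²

Convert to SI: rₚ = 50 Mm = 5e+07 m; rₐ = 750 Mm = 7.5e+08 m.
(a) With a = (rₚ + rₐ)/2 = 4e+08 m, vₐ = √(GM (2/rₐ − 1/a)) = √(1.327e+21 · (2/7.5e+08 − 1/4e+08)) m/s ≈ 4.703e+05 m/s
(b) Conservation of angular momentum (rₚvₚ = rₐvₐ) gives vₚ/vₐ = rₐ/rₚ = 7.5e+08/5e+07 ≈ 15
(c) e = (rₐ − rₚ)/(rₐ + rₚ) = (7.5e+08 − 5e+07)/(7.5e+08 + 5e+07) ≈ 0.875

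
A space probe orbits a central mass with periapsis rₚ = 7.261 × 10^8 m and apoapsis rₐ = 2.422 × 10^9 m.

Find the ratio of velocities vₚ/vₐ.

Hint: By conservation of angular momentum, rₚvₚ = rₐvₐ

Conservation of angular momentum gives rₚvₚ = rₐvₐ, so vₚ/vₐ = rₐ/rₚ.
vₚ/vₐ = 2.422e+09 / 7.261e+08 ≈ 3.336.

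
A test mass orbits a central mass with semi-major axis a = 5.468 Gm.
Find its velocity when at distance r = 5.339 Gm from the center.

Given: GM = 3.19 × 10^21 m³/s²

Convert to SI: a = 5.468 Gm = 5.468e+09 m; r = 5.339 Gm = 5.339e+09 m.
Vis-viva: v = √(GM · (2/r − 1/a)).
2/r − 1/a = 2/5.339e+09 − 1/5.468e+09 = 1.9172e-10 m⁻¹.
v = √(3.19e+21 · 1.9172e-10) m/s ≈ 7.82e+05 m/s = 782 km/s.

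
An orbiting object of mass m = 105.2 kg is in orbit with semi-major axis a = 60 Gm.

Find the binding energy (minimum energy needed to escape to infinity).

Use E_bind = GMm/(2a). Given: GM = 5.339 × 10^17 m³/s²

Convert to SI: a = 60 Gm = 6e+10 m.
Total orbital energy is E = −GMm/(2a); binding energy is E_bind = −E = GMm/(2a).
E_bind = 5.339e+17 · 105.2 / (2 · 6e+10) J ≈ 4.681e+08 J = 468.1 MJ.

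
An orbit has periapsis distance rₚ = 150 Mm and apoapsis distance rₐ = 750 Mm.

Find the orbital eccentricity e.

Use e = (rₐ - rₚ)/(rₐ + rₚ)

Convert to SI: rₚ = 150 Mm = 1.5e+08 m; rₐ = 750 Mm = 7.5e+08 m.
e = (rₐ − rₚ) / (rₐ + rₚ).
e = (7.5e+08 − 1.5e+08) / (7.5e+08 + 1.5e+08) = 6e+08 / 9e+08 ≈ 0.6667.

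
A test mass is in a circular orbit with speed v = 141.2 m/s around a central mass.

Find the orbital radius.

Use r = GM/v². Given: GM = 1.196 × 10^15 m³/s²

For a circular orbit, v² = GM / r, so r = GM / v².
r = 1.196e+15 / (141.2)² m ≈ 5.999e+10 m = 59.99 Gm.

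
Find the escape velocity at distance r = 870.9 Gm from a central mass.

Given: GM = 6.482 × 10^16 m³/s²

Convert to SI: r = 870.9 Gm = 8.709e+11 m.
Escape velocity comes from setting total energy to zero: ½v² − GM/r = 0 ⇒ v_esc = √(2GM / r).
v_esc = √(2 · 6.482e+16 / 8.709e+11) m/s ≈ 385.8 m/s = 385.8 m/s.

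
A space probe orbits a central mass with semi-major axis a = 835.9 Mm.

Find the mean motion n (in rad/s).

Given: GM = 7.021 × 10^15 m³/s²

Convert to SI: a = 835.9 Mm = 8.359e+08 m.
n = √(GM / a³).
n = √(7.021e+15 / (8.359e+08)³) rad/s ≈ 3.467e-06 rad/s.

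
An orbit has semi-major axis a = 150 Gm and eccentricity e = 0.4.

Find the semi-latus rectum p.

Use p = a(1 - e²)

Convert to SI: a = 150 Gm = 1.5e+11 m.
p = a (1 − e²).
p = 1.5e+11 · (1 − (0.4)²) = 1.5e+11 · 0.84 ≈ 1.26e+11 m = 126 Gm.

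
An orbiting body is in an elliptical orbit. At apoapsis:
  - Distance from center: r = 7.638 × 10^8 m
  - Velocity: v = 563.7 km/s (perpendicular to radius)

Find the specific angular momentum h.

Convert to SI: v = 563.7 km/s = 563700 m/s.
With v perpendicular to r, h = r · v.
h = 7.638e+08 · 563700 m²/s ≈ 4.306e+14 m²/s.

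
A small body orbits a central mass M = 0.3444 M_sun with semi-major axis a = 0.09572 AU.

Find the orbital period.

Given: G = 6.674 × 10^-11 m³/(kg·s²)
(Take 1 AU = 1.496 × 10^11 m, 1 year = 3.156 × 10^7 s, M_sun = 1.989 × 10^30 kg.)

Convert to SI: a = 0.09572 AU = 1.43197e+10 m; M = 0.3444 M_sun = 6.85012e+29 kg.
GM = G · M = 6.674e-11 · 6.85012e+29 = 4.57177e+19 m³/s².
Kepler's third law: T = 2π √(a³ / GM).
Substituting a = 1.43197e+10 m and GM = 4.57177e+19 m³/s²:
T = 2π √((1.43197e+10)³ / 4.57177e+19) s
T ≈ 1.592e+06 s = 0.05045 years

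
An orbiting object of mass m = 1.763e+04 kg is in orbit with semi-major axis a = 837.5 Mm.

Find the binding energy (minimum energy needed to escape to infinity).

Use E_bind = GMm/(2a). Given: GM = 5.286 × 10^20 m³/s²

Convert to SI: a = 837.5 Mm = 8.375e+08 m.
Total orbital energy is E = −GMm/(2a); binding energy is E_bind = −E = GMm/(2a).
E_bind = 5.286e+20 · 1.763e+04 / (2 · 8.375e+08) J ≈ 5.564e+15 J = 5.564 PJ.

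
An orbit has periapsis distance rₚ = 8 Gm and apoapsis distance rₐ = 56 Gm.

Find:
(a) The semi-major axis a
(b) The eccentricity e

Convert to SI: rₚ = 8 Gm = 8e+09 m; rₐ = 56 Gm = 5.6e+10 m.
(a) a = (rₚ + rₐ) / 2 = (8e+09 + 5.6e+10) / 2 ≈ 3.2e+10 m = 32 Gm.
(b) e = (rₐ − rₚ) / (rₐ + rₚ) = (5.6e+10 − 8e+09) / (5.6e+10 + 8e+09) ≈ 0.75.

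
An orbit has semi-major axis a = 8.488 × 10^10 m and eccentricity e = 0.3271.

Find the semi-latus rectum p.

p = a (1 − e²).
p = 8.488e+10 · (1 − (0.3271)²) = 8.488e+10 · 0.893006 ≈ 7.58e+10 m = 7.58 × 10^10 m.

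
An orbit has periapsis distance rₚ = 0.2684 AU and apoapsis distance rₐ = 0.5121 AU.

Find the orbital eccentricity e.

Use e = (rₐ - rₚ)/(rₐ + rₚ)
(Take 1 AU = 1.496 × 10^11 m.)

Convert to SI: rₚ = 0.2684 AU = 4.01526e+10 m; rₐ = 0.5121 AU = 7.66102e+10 m.
e = (rₐ − rₚ) / (rₐ + rₚ).
e = (7.66102e+10 − 4.01526e+10) / (7.66102e+10 + 4.01526e+10) = 3.64575e+10 / 1.16763e+11 ≈ 0.3122.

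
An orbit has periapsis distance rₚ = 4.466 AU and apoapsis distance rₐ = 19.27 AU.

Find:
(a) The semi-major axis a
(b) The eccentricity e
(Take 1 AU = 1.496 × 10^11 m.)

Convert to SI: rₚ = 4.466 AU = 6.68114e+11 m; rₐ = 19.27 AU = 2.88279e+12 m.
(a) a = (rₚ + rₐ) / 2 = (6.68114e+11 + 2.88279e+12) / 2 ≈ 1.775e+12 m = 11.87 AU.
(b) e = (rₐ − rₚ) / (rₐ + rₚ) = (2.88279e+12 − 6.68114e+11) / (2.88279e+12 + 6.68114e+11) ≈ 0.6237.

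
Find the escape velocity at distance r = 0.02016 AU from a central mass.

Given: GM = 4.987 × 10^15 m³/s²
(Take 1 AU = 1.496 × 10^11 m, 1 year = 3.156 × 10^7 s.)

Convert to SI: r = 0.02016 AU = 3.01594e+09 m.
Escape velocity comes from setting total energy to zero: ½v² − GM/r = 0 ⇒ v_esc = √(2GM / r).
v_esc = √(2 · 4.987e+15 / 3.01594e+09) m/s ≈ 1819 m/s = 0.3836 AU/year.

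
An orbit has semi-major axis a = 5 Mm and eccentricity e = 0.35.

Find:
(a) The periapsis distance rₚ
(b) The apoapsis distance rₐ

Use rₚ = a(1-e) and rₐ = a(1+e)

Convert to SI: a = 5 Mm = 5e+06 m.
(a) rₚ = a(1 − e) = 5e+06 · (1 − 0.35) = 5e+06 · 0.65 ≈ 3.25e+06 m = 3.25 Mm.
(b) rₐ = a(1 + e) = 5e+06 · (1 + 0.35) = 5e+06 · 1.35 ≈ 6.75e+06 m = 6.75 Mm.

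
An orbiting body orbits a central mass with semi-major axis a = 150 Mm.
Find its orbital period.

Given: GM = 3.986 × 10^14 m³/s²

Convert to SI: a = 150 Mm = 1.5e+08 m.
Kepler's third law: T = 2π √(a³ / GM).
Substituting a = 1.5e+08 m and GM = 3.986e+14 m³/s²:
T = 2π √((1.5e+08)³ / 3.986e+14) s
T ≈ 5.782e+05 s = 6.692 days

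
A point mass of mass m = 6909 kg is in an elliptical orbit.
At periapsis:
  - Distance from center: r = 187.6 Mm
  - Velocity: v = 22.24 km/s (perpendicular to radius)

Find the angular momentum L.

Convert to SI: r = 187.6 Mm = 1.876e+08 m; v = 22.24 km/s = 22240 m/s.
Since v is perpendicular to r, L = m · v · r.
L = 6909 · 22240 · 1.876e+08 kg·m²/s ≈ 2.883e+16 kg·m²/s.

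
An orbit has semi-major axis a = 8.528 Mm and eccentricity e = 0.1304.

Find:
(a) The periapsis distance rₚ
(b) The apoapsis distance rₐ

Convert to SI: a = 8.528 Mm = 8.528e+06 m.
(a) rₚ = a(1 − e) = 8.528e+06 · (1 − 0.1304) = 8.528e+06 · 0.8696 ≈ 7.416e+06 m = 7.416 Mm.
(b) rₐ = a(1 + e) = 8.528e+06 · (1 + 0.1304) = 8.528e+06 · 1.1304 ≈ 9.64e+06 m = 9.64 Mm.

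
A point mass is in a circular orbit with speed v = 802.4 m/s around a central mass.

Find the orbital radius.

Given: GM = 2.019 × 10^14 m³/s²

For a circular orbit, v² = GM / r, so r = GM / v².
r = 2.019e+14 / (802.4)² m ≈ 3.136e+08 m = 3.136 × 10^8 m.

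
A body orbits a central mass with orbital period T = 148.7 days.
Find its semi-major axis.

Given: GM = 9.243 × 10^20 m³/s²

Convert to SI: T = 148.7 days = 1.28477e+07 s.
Invert Kepler's third law: a = (GM · T² / (4π²))^(1/3).
Substituting T = 1.28477e+07 s and GM = 9.243e+20 m³/s²:
a = (9.243e+20 · (1.28477e+07)² / (4π²))^(1/3) m
a ≈ 1.569e+11 m = 156.9 Gm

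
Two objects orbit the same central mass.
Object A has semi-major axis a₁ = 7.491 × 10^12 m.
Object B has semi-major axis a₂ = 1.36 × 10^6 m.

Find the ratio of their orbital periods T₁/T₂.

From Kepler's third law, (T₁/T₂)² = (a₁/a₂)³, so T₁/T₂ = (a₁/a₂)^(3/2).
a₁/a₂ = 7.491e+12 / 1.36e+06 = 5.50809e+06.
T₁/T₂ = (5.50809e+06)^(3/2) ≈ 1.293e+10.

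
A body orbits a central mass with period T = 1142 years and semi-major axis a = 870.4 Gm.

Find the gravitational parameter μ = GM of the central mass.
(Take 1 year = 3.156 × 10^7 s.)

Convert to SI: T = 1142 years = 3.60415e+10 s; a = 870.4 Gm = 8.704e+11 m.
GM = 4π² · a³ / T².
GM = 4π² · (8.704e+11)³ / (3.60415e+10)² m³/s² ≈ 2.004e+16 m³/s² = 2.004 × 10^16 m³/s².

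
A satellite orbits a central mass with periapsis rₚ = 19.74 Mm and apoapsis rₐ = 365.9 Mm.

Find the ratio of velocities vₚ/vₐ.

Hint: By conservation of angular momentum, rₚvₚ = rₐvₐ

Convert to SI: rₚ = 19.74 Mm = 1.974e+07 m; rₐ = 365.9 Mm = 3.659e+08 m.
Conservation of angular momentum gives rₚvₚ = rₐvₐ, so vₚ/vₐ = rₐ/rₚ.
vₚ/vₐ = 3.659e+08 / 1.974e+07 ≈ 18.54.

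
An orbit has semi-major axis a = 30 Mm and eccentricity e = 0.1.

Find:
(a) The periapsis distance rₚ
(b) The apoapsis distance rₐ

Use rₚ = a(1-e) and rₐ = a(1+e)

Convert to SI: a = 30 Mm = 3e+07 m.
(a) rₚ = a(1 − e) = 3e+07 · (1 − 0.1) = 3e+07 · 0.9 ≈ 2.7e+07 m = 27 Mm.
(b) rₐ = a(1 + e) = 3e+07 · (1 + 0.1) = 3e+07 · 1.1 ≈ 3.3e+07 m = 33 Mm.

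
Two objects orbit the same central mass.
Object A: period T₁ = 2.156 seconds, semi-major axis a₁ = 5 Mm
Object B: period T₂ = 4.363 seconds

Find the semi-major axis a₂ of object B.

Convert to SI: a₁ = 5 Mm = 5e+06 m.
Kepler's third law: (T₁/T₂)² = (a₁/a₂)³ ⇒ a₂ = a₁ · (T₂/T₁)^(2/3).
T₂/T₁ = 4.363 / 2.156 = 2.02365.
a₂ = 5e+06 · (2.02365)^(2/3) m ≈ 7.999e+06 m = 7.999 Mm.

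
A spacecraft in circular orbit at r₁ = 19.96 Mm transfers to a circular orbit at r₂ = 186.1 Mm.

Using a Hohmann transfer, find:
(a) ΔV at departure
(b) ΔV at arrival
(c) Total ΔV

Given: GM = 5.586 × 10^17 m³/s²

Convert to SI: r₁ = 19.96 Mm = 1.996e+07 m; r₂ = 186.1 Mm = 1.861e+08 m.
Transfer semi-major axis: a_t = (r₁ + r₂)/2 = (1.996e+07 + 1.861e+08)/2 = 1.0303e+08 m.
Circular speeds: v₁ = √(GM/r₁) = 167290 m/s, v₂ = √(GM/r₂) = 54787 m/s.
Transfer speeds (vis-viva v² = GM(2/r − 1/a_t)): v₁ᵗ = 224834 m/s, v₂ᵗ = 24114.4 m/s.
(a) ΔV₁ = |v₁ᵗ − v₁| ≈ 5.754e+04 m/s = 57.54 km/s.
(b) ΔV₂ = |v₂ − v₂ᵗ| ≈ 3.067e+04 m/s = 30.67 km/s.
(c) ΔV_total = ΔV₁ + ΔV₂ ≈ 8.822e+04 m/s = 88.22 km/s.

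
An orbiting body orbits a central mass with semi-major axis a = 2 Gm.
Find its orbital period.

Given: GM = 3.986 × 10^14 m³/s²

Convert to SI: a = 2 Gm = 2e+09 m.
Kepler's third law: T = 2π √(a³ / GM).
Substituting a = 2e+09 m and GM = 3.986e+14 m³/s²:
T = 2π √((2e+09)³ / 3.986e+14) s
T ≈ 2.815e+07 s = 325.8 days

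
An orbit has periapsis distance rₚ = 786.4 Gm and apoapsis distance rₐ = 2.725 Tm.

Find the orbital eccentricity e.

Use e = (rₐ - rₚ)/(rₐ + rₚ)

Convert to SI: rₚ = 786.4 Gm = 7.864e+11 m; rₐ = 2.725 Tm = 2.725e+12 m.
e = (rₐ − rₚ) / (rₐ + rₚ).
e = (2.725e+12 − 7.864e+11) / (2.725e+12 + 7.864e+11) = 1.9386e+12 / 3.5114e+12 ≈ 0.5521.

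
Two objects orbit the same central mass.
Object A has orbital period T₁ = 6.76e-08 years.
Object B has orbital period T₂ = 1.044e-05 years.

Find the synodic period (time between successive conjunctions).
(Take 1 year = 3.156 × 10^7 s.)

Convert to SI: T₁ = 6.76e-08 years = 2.13346 s; T₂ = 1.044e-05 years = 329.486 s.
T_syn = |T₁ · T₂ / (T₁ − T₂)|.
T_syn = |2.13346 · 329.486 / (2.13346 − 329.486)| s ≈ 2.147 s = 6.804e-08 years.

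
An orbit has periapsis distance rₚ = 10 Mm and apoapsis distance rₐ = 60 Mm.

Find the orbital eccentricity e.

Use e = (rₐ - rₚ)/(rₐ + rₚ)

Convert to SI: rₚ = 10 Mm = 1e+07 m; rₐ = 60 Mm = 6e+07 m.
e = (rₐ − rₚ) / (rₐ + rₚ).
e = (6e+07 − 1e+07) / (6e+07 + 1e+07) = 5e+07 / 7e+07 ≈ 0.7143.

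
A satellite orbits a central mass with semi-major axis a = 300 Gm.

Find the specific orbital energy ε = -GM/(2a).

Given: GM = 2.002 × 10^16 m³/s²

Convert to SI: a = 300 Gm = 3e+11 m.
ε = −GM / (2a).
ε = −2.002e+16 / (2 · 3e+11) J/kg ≈ -3.337e+04 J/kg = -33.37 kJ/kg.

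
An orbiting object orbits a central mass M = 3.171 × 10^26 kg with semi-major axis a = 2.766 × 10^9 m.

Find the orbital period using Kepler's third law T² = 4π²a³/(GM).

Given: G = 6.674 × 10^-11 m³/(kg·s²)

GM = G · M = 6.674e-11 · 3.171e+26 = 2.11633e+16 m³/s².
Kepler's third law: T = 2π √(a³ / GM).
Substituting a = 2.766e+09 m and GM = 2.11633e+16 m³/s²:
T = 2π √((2.766e+09)³ / 2.11633e+16) s
T ≈ 6.283e+06 s = 72.72 days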